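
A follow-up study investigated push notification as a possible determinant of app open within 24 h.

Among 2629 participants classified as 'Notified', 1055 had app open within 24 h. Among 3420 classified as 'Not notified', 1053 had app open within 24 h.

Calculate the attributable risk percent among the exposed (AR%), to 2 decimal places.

From the description: a = 1055, b = 1574, c = 1053, d = 2367.
Risk in exposed = 1055/2629 = 0.40129; risk in unexposed = 1053/3420 = 0.30789.
RR = 0.40129/0.30789 = 1.30335
AR% = (RR − 1)/RR × 100 = (1.30335 − 1)/1.30335 × 100 = 23.2744%

23.27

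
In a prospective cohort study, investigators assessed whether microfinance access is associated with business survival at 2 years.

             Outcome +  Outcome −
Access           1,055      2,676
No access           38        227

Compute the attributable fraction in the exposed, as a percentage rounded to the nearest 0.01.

49.29

Cells: a = 1055, b = 2676, c = 38, d = 227.
Risk in exposed = 1055/3731 = 0.28277; risk in unexposed = 38/265 = 0.14340.
RR = 0.28277/0.14340 = 1.97192
AR% = (RR − 1)/RR × 100 = (1.97192 − 1)/1.97192 × 100 = 49.2880%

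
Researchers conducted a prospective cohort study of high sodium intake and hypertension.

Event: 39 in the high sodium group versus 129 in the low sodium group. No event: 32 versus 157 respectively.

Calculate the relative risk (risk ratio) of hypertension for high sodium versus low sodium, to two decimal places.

1.22

From the description: a = 39, b = 32, c = 129, d = 157.
Risk in exposed = 39/71 = 0.54930; risk in unexposed = 129/286 = 0.45105.
RR = 0.54930 / 0.45105 = 1.21782
The risk among the exposed is 1.22 times that among the unexposed.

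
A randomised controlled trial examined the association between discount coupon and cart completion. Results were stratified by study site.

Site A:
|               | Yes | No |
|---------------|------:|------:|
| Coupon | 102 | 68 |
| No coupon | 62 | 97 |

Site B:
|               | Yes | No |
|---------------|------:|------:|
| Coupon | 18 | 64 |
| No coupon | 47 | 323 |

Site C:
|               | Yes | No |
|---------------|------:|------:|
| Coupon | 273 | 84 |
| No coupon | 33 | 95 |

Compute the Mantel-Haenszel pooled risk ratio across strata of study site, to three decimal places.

RR_MH = Σ(aᵢ·n₀ᵢ/nᵢ) / Σ(cᵢ·n₁ᵢ/nᵢ), with n₁ᵢ = aᵢ+bᵢ (exposed), n₀ᵢ = cᵢ+dᵢ (unexposed), nᵢ = n₁ᵢ+n₀ᵢ.
Stratum 1 (Site A): n₁ = 170, n₀ = 159, n = 329; a·n₀/n = 102·159/329 = 49.2948; c·n₁/n = 62·170/329 = 32.0365
Stratum 2 (Site B): n₁ = 82, n₀ = 370, n = 452; a·n₀/n = 18·370/452 = 14.7345; c·n₁/n = 47·82/452 = 8.5265
Stratum 3 (Site C): n₁ = 357, n₀ = 128, n = 485; a·n₀/n = 273·128/485 = 72.0495; c·n₁/n = 33·357/485 = 24.2907
RR_MH = (49.2948 + 14.7345 + 72.0495) / (32.0365 + 8.5265 + 24.2907) = 136.0788 / 64.8537 = 2.09824

2.098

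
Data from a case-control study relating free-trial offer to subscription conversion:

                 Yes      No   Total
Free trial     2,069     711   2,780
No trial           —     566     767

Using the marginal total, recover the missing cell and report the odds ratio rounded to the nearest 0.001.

The missing cell is in the unexposed row: 767 − 566 = 201.
So a = 2069, b = 711, c = 201, d = 566.
OR = (a·d)/(b·c) = (2069 × 566) / (711 × 201) = 1171054 / 142911 = 8.19429

8.194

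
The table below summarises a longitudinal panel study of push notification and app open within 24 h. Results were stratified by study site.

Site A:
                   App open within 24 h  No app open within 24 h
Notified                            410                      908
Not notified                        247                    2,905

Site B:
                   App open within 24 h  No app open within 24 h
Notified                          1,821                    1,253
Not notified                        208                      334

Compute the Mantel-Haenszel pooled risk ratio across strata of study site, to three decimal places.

2.251

RR_MH = Σ(aᵢ·n₀ᵢ/nᵢ) / Σ(cᵢ·n₁ᵢ/nᵢ), with n₁ᵢ = aᵢ+bᵢ (exposed), n₀ᵢ = cᵢ+dᵢ (unexposed), nᵢ = n₁ᵢ+n₀ᵢ.
Stratum 1 (Site A): n₁ = 1318, n₀ = 3152, n = 4470; a·n₀/n = 410·3152/4470 = 289.1096; c·n₁/n = 247·1318/4470 = 72.8291
Stratum 2 (Site B): n₁ = 3074, n₀ = 542, n = 3616; a·n₀/n = 1821·542/3616 = 272.9486; c·n₁/n = 208·3074/3616 = 176.8230
RR_MH = (289.1096 + 272.9486) / (72.8291 + 176.8230) = 562.0582 / 249.6521 = 2.25137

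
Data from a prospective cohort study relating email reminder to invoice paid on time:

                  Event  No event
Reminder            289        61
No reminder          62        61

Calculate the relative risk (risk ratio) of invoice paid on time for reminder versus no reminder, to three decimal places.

1.638

Cells: a = 289, b = 61, c = 62, d = 61.
Risk in exposed = 289/350 = 0.82571; risk in unexposed = 62/123 = 0.50407.
RR = 0.82571 / 0.50407 = 1.63811
The risk among the exposed is 1.64 times that among the unexposed.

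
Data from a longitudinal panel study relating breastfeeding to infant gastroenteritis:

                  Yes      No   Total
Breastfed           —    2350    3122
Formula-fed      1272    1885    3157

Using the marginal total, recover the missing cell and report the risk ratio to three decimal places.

The missing cell is in the exposed row: 3122 − 2350 = 772.
So a = 772, b = 2350, c = 1272, d = 1885.
RR = [a/(a+b)] / [c/(c+d)] = (772/3122) / (1272/3157) = 0.24728/0.40291 = 0.61372

0.614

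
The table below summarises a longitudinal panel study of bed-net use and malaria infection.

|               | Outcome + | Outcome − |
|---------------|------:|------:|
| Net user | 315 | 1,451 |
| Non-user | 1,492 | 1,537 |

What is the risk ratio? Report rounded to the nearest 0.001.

0.362

Cells: a = 315, b = 1451, c = 1492, d = 1537.
Risk in exposed = 315/1766 = 0.17837; risk in unexposed = 1492/3029 = 0.49257.
RR = 0.17837 / 0.49257 = 0.36212
The risk is 64% lower among the exposed than among the unexposed.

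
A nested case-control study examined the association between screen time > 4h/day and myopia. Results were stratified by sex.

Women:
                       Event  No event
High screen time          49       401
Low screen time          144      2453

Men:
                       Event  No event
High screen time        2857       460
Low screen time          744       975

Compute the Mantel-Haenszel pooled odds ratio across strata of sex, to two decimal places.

OR_MH = Σ(aᵢdᵢ/nᵢ) / Σ(bᵢcᵢ/nᵢ), where nᵢ is the stratum total.
Stratum 1 (Women): n = 3047; a·d/n = 49·2453/3047 = 39.4477; b·c/n = 401·144/3047 = 18.9511
Stratum 2 (Men): n = 5036; a·d/n = 2857·975/5036 = 553.1324; b·c/n = 460·744/5036 = 67.9587
OR_MH = (39.4477 + 553.1324) / (18.9511 + 67.9587) = 592.5801 / 86.9098 = 6.81833

6.82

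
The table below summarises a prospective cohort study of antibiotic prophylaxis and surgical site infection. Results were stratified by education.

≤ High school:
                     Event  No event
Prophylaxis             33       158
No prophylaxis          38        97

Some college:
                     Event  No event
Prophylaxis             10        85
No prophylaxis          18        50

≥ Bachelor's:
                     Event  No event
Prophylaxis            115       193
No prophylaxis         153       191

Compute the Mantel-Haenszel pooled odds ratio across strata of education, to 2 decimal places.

OR_MH = Σ(aᵢdᵢ/nᵢ) / Σ(bᵢcᵢ/nᵢ), where nᵢ is the stratum total.
Stratum 1 (≤ High school): n = 326; a·d/n = 33·97/326 = 9.8190; b·c/n = 158·38/326 = 18.4172
Stratum 2 (Some college): n = 163; a·d/n = 10·50/163 = 3.0675; b·c/n = 85·18/163 = 9.3865
Stratum 3 (≥ Bachelor's): n = 652; a·d/n = 115·191/652 = 33.6887; b·c/n = 193·153/652 = 45.2899
OR_MH = (9.8190 + 3.0675 + 33.6887) / (18.4172 + 9.3865 + 45.2899) = 46.5752 / 73.0936 = 0.63720

0.64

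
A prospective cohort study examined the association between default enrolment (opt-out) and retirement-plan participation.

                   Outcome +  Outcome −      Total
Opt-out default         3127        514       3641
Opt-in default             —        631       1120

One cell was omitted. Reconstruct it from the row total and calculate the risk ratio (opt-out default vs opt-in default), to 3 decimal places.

1.967

The missing cell is in the unexposed row: 1120 − 631 = 489.
So a = 3127, b = 514, c = 489, d = 631.
RR = [a/(a+b)] / [c/(c+d)] = (3127/3641) / (489/1120) = 0.85883/0.43661 = 1.96705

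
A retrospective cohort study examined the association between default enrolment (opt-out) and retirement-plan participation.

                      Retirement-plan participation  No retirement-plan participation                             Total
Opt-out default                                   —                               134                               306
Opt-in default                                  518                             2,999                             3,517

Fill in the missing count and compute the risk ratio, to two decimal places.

3.82

The missing cell is in the exposed row: 306 − 134 = 172.
So a = 172, b = 134, c = 518, d = 2999.
RR = [a/(a+b)] / [c/(c+d)] = (172/306) / (518/3517) = 0.56209/0.14728 = 3.81636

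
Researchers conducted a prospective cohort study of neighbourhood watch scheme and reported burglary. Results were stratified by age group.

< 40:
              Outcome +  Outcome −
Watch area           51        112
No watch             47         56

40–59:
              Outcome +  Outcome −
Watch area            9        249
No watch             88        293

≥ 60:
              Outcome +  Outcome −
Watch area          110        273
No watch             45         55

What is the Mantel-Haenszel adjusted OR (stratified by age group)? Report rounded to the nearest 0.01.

0.34

OR_MH = Σ(aᵢdᵢ/nᵢ) / Σ(bᵢcᵢ/nᵢ), where nᵢ is the stratum total.
Stratum 1 (< 40): n = 266; a·d/n = 51·56/266 = 10.7368; b·c/n = 112·47/266 = 19.7895
Stratum 2 (40–59): n = 639; a·d/n = 9·293/639 = 4.1268; b·c/n = 249·88/639 = 34.2911
Stratum 3 (≥ 60): n = 483; a·d/n = 110·55/483 = 12.5259; b·c/n = 273·45/483 = 25.4348
OR_MH = (10.7368 + 4.1268 + 12.5259) / (19.7895 + 34.2911 + 25.4348) = 27.3895 / 79.5153 = 0.34446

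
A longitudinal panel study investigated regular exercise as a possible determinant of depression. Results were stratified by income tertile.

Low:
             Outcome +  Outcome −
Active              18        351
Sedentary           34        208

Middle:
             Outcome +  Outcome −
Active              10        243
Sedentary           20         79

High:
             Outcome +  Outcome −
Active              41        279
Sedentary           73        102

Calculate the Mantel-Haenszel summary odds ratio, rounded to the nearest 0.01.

0.23

OR_MH = Σ(aᵢdᵢ/nᵢ) / Σ(bᵢcᵢ/nᵢ), where nᵢ is the stratum total.
Stratum 1 (Low): n = 611; a·d/n = 18·208/611 = 6.1277; b·c/n = 351·34/611 = 19.5319
Stratum 2 (Middle): n = 352; a·d/n = 10·79/352 = 2.2443; b·c/n = 243·20/352 = 13.8068
Stratum 3 (High): n = 495; a·d/n = 41·102/495 = 8.4485; b·c/n = 279·73/495 = 41.1455
OR_MH = (6.1277 + 2.2443 + 8.4485) / (19.5319 + 13.8068 + 41.1455) = 16.8205 / 74.4842 = 0.22583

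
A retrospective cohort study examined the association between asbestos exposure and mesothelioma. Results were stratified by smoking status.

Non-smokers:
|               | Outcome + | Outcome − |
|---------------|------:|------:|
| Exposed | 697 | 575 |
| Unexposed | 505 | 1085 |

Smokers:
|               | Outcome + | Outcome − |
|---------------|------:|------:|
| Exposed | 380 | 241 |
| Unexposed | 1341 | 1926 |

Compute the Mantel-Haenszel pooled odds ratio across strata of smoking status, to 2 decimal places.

OR_MH = Σ(aᵢdᵢ/nᵢ) / Σ(bᵢcᵢ/nᵢ), where nᵢ is the stratum total.
Stratum 1 (Non-smokers): n = 2862; a·d/n = 697·1085/2862 = 264.2365; b·c/n = 575·505/2862 = 101.4588
Stratum 2 (Smokers): n = 3888; a·d/n = 380·1926/3888 = 188.2407; b·c/n = 241·1341/3888 = 83.1227
OR_MH = (264.2365 + 188.2407) / (101.4588 + 83.1227) = 452.4773 / 184.5815 = 2.45137

2.45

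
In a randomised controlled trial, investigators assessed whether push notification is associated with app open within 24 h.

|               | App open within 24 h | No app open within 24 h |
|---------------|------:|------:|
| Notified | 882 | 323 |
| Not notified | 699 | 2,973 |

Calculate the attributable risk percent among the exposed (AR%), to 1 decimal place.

Cells: a = 882, b = 323, c = 699, d = 2973.
Risk in exposed = 882/1205 = 0.73195; risk in unexposed = 699/3672 = 0.19036.
RR = 0.73195/0.19036 = 3.84509
AR% = (RR − 1)/RR × 100 = (3.84509 − 1)/3.84509 × 100 = 73.9928%

74.0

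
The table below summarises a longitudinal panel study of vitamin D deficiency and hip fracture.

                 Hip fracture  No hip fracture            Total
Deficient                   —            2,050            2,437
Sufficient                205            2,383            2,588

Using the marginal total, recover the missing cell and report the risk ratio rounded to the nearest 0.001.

The missing cell is in the exposed row: 2437 − 2050 = 387.
So a = 387, b = 2050, c = 205, d = 2383.
RR = [a/(a+b)] / [c/(c+d)] = (387/2437) / (205/2588) = 0.15880/0.07921 = 2.00478

2.005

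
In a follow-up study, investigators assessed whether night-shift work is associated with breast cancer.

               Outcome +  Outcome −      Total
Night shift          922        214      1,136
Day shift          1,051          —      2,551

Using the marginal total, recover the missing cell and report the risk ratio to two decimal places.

The missing cell is in the unexposed row: 2551 − 1051 = 1500.
So a = 922, b = 214, c = 1051, d = 1500.
RR = [a/(a+b)] / [c/(c+d)] = (922/1136) / (1051/2551) = 0.81162/0.41200 = 1.96997

1.97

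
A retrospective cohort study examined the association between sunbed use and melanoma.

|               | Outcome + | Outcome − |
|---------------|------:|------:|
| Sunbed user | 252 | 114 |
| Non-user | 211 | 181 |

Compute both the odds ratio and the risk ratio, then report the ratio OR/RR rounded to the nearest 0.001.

Cells: a = 252, b = 114, c = 211, d = 181.
OR = (252·181)/(114·211) = 45612/24054 = 1.89623
Risk in exposed = 252/366 = 0.68852; risk in unexposed = 211/392 = 0.53827; RR = 1.27915
OR/RR = 1.89623 / 1.27915 = 1.48241
The outcome is not rare, so the OR lies further from 1 than the RR.

1.482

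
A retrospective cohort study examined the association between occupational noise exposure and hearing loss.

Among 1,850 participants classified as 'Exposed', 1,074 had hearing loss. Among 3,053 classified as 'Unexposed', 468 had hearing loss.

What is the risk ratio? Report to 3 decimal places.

From the description: a = 1074, b = 776, c = 468, d = 2585.
Risk in exposed = 1074/1850 = 0.58054; risk in unexposed = 468/3053 = 0.15329.
RR = 0.58054 / 0.15329 = 3.78716
The risk among the exposed is 3.79 times that among the unexposed.

3.787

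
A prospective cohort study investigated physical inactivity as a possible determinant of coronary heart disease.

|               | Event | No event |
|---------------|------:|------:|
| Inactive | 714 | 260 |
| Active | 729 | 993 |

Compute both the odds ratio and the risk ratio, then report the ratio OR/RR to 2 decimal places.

Cells: a = 714, b = 260, c = 729, d = 993.
OR = (714·993)/(260·729) = 709002/189540 = 3.74065
Risk in exposed = 714/974 = 0.73306; risk in unexposed = 729/1722 = 0.42334; RR = 1.73159
OR/RR = 3.74065 / 1.73159 = 2.16024
The outcome is not rare, so the OR lies further from 1 than the RR.

2.16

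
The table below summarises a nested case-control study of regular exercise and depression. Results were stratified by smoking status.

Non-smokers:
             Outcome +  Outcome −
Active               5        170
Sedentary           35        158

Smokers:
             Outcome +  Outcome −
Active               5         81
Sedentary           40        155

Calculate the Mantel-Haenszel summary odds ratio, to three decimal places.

OR_MH = Σ(aᵢdᵢ/nᵢ) / Σ(bᵢcᵢ/nᵢ), where nᵢ is the stratum total.
Stratum 1 (Non-smokers): n = 368; a·d/n = 5·158/368 = 2.1467; b·c/n = 170·35/368 = 16.1685
Stratum 2 (Smokers): n = 281; a·d/n = 5·155/281 = 2.7580; b·c/n = 81·40/281 = 11.5302
OR_MH = (2.1467 + 2.7580) / (16.1685 + 11.5302) = 4.9047 / 27.6987 = 0.17707

0.177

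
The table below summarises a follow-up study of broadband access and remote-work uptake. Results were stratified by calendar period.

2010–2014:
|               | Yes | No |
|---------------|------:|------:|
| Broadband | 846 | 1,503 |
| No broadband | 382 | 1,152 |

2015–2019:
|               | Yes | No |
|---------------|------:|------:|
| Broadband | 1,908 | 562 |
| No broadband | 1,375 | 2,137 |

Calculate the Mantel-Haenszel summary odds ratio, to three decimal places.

3.366

OR_MH = Σ(aᵢdᵢ/nᵢ) / Σ(bᵢcᵢ/nᵢ), where nᵢ is the stratum total.
Stratum 1 (2010–2014): n = 3883; a·d/n = 846·1152/3883 = 250.9894; b·c/n = 1503·382/3883 = 147.8614
Stratum 2 (2015–2019): n = 5982; a·d/n = 1908·2137/5982 = 681.6108; b·c/n = 562·1375/5982 = 129.1792
OR_MH = (250.9894 + 681.6108) / (147.8614 + 129.1792) = 932.6003 / 277.0407 = 3.36629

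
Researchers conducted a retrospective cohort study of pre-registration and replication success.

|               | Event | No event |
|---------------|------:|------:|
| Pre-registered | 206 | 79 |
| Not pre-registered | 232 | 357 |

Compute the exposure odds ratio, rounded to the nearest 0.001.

Cells: a = 206, b = 79, c = 232, d = 357.
OR = (a·d)/(b·c) = (206 × 357) / (79 × 232) = 73542 / 18328 = 4.01255
The odds of replication success are about 4.01 times as high in the pre-registered group.

4.013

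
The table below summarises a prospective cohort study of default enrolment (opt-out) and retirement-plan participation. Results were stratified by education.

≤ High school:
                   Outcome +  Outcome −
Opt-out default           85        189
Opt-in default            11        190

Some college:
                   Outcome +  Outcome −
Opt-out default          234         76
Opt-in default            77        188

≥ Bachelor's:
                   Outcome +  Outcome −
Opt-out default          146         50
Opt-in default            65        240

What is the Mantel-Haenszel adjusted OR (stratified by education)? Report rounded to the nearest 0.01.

8.58

OR_MH = Σ(aᵢdᵢ/nᵢ) / Σ(bᵢcᵢ/nᵢ), where nᵢ is the stratum total.
Stratum 1 (≤ High school): n = 475; a·d/n = 85·190/475 = 34.0000; b·c/n = 189·11/475 = 4.3768
Stratum 2 (Some college): n = 575; a·d/n = 234·188/575 = 76.5078; b·c/n = 76·77/575 = 10.1774
Stratum 3 (≥ Bachelor's): n = 501; a·d/n = 146·240/501 = 69.9401; b·c/n = 50·65/501 = 6.4870
OR_MH = (34.0000 + 76.5078 + 69.9401) / (4.3768 + 10.1774 + 6.4870) = 180.4479 / 21.0413 = 8.57591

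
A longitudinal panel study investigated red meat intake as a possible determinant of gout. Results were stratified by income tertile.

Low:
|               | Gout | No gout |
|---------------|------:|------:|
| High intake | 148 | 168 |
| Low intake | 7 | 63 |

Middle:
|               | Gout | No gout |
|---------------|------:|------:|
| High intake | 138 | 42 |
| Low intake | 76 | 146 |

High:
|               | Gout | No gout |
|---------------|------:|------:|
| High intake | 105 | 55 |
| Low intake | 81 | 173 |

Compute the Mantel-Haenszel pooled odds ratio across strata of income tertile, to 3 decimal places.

OR_MH = Σ(aᵢdᵢ/nᵢ) / Σ(bᵢcᵢ/nᵢ), where nᵢ is the stratum total.
Stratum 1 (Low): n = 386; a·d/n = 148·63/386 = 24.1554; b·c/n = 168·7/386 = 3.0466
Stratum 2 (Middle): n = 402; a·d/n = 138·146/402 = 50.1194; b·c/n = 42·76/402 = 7.9403
Stratum 3 (High): n = 414; a·d/n = 105·173/414 = 43.8768; b·c/n = 55·81/414 = 10.7609
OR_MH = (24.1554 + 50.1194 + 43.8768) / (3.0466 + 7.9403 + 10.7609) = 118.1517 / 21.7478 = 5.43281

5.433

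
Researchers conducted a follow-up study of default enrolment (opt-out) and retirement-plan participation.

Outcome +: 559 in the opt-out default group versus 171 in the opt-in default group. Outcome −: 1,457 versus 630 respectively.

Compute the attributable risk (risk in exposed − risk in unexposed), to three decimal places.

From the description: a = 559, b = 1457, c = 171, d = 630.
Risk in exposed = 559/2016 = 0.277282; risk in unexposed = 171/801 = 0.213483.
Risk difference = 0.277282 − 0.213483 = 0.063799

0.064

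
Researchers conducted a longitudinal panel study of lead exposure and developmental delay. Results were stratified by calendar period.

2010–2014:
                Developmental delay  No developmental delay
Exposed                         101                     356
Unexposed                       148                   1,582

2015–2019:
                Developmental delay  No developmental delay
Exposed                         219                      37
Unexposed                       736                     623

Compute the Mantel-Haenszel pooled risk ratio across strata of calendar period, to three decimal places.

RR_MH = Σ(aᵢ·n₀ᵢ/nᵢ) / Σ(cᵢ·n₁ᵢ/nᵢ), with n₁ᵢ = aᵢ+bᵢ (exposed), n₀ᵢ = cᵢ+dᵢ (unexposed), nᵢ = n₁ᵢ+n₀ᵢ.
Stratum 1 (2010–2014): n₁ = 457, n₀ = 1730, n = 2187; a·n₀/n = 101·1730/2187 = 79.8948; c·n₁/n = 148·457/2187 = 30.9264
Stratum 2 (2015–2019): n₁ = 256, n₀ = 1359, n = 1615; a·n₀/n = 219·1359/1615 = 184.2854; c·n₁/n = 736·256/1615 = 116.6663
RR_MH = (79.8948 + 184.2854) / (30.9264 + 116.6663) = 264.1803 / 147.5926 = 1.78993

1.790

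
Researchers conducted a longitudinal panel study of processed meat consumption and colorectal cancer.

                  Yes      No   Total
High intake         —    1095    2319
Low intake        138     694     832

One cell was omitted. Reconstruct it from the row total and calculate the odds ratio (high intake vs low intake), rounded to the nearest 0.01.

The missing cell is in the exposed row: 2319 − 1095 = 1224.
So a = 1224, b = 1095, c = 138, d = 694.
OR = (a·d)/(b·c) = (1224 × 694) / (1095 × 138) = 849456 / 151110 = 5.62144

5.62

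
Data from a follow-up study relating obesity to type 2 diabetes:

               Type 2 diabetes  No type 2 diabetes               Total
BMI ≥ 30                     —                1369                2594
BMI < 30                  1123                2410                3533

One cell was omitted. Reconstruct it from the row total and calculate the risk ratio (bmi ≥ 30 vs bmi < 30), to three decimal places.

1.486

The missing cell is in the exposed row: 2594 − 1369 = 1225.
So a = 1225, b = 1369, c = 1123, d = 2410.
RR = [a/(a+b)] / [c/(c+d)] = (1225/2594) / (1123/3533) = 0.47224/0.31786 = 1.48570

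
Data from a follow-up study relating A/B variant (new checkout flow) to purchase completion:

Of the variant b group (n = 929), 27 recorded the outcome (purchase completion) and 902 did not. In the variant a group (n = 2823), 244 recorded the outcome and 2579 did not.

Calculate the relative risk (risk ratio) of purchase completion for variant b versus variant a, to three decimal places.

From the description: a = 27, b = 902, c = 244, d = 2579.
Risk in exposed = 27/929 = 0.02906; risk in unexposed = 244/2823 = 0.08643.
RR = 0.02906 / 0.08643 = 0.33626
The risk is 66% lower among the exposed than among the unexposed.

0.336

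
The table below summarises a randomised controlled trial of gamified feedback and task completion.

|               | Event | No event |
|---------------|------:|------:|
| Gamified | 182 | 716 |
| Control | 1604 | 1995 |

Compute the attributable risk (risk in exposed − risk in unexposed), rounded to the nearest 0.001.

-0.243

Cells: a = 182, b = 716, c = 1604, d = 1995.
Risk in exposed = 182/898 = 0.202673; risk in unexposed = 1604/3599 = 0.445679.
Risk difference = 0.202673 − 0.445679 = -0.243007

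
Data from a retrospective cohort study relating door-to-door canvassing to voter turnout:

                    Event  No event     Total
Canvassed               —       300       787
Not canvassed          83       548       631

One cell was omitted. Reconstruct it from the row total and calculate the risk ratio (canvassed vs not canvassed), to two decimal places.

The missing cell is in the exposed row: 787 − 300 = 487.
So a = 487, b = 300, c = 83, d = 548.
RR = [a/(a+b)] / [c/(c+d)] = (487/787) / (83/631) = 0.61881/0.13154 = 4.70441

4.70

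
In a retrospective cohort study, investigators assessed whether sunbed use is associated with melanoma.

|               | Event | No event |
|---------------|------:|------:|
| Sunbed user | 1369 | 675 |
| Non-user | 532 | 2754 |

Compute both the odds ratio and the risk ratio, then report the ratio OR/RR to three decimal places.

2.538

Cells: a = 1369, b = 675, c = 532, d = 2754.
OR = (1369·2754)/(675·532) = 3770226/359100 = 10.49910
Risk in exposed = 1369/2044 = 0.66977; risk in unexposed = 532/3286 = 0.16190; RR = 4.13693
OR/RR = 10.49910 / 4.13693 = 2.53789
The outcome is not rare, so the OR lies further from 1 than the RR.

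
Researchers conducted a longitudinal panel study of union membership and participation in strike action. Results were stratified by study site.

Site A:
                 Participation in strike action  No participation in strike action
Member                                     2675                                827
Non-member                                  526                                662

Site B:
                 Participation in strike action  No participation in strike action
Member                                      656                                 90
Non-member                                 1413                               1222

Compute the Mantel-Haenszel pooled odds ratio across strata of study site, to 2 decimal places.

OR_MH = Σ(aᵢdᵢ/nᵢ) / Σ(bᵢcᵢ/nᵢ), where nᵢ is the stratum total.
Stratum 1 (Site A): n = 4690; a·d/n = 2675·662/4690 = 377.5800; b·c/n = 827·526/4690 = 92.7510
Stratum 2 (Site B): n = 3381; a·d/n = 656·1222/3381 = 237.0991; b·c/n = 90·1413/3381 = 37.6131
OR_MH = (377.5800 + 237.0991) / (92.7510 + 37.6131) = 614.6790 / 130.3641 = 4.71509

4.72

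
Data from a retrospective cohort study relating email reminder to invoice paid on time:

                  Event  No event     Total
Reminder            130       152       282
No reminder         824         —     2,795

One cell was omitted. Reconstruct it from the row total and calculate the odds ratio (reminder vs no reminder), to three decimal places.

2.046

The missing cell is in the unexposed row: 2795 − 824 = 1971.
So a = 130, b = 152, c = 824, d = 1971.
OR = (a·d)/(b·c) = (130 × 1971) / (152 × 824) = 256230 / 125248 = 2.04578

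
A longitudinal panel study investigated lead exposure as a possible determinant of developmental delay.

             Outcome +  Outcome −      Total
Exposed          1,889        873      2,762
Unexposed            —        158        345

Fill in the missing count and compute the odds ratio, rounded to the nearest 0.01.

The missing cell is in the unexposed row: 345 − 158 = 187.
So a = 1889, b = 873, c = 187, d = 158.
OR = (a·d)/(b·c) = (1889 × 158) / (873 × 187) = 298462 / 163251 = 1.82824

1.83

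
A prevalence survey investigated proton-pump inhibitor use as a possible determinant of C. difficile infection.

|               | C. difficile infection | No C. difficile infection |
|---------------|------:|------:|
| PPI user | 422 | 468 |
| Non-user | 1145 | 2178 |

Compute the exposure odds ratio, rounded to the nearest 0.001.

Cells: a = 422, b = 468, c = 1145, d = 2178.
OR = (a·d)/(b·c) = (422 × 2178) / (468 × 1145) = 919116 / 535860 = 1.71522
The odds of C. difficile infection are about 1.72 times as high in the ppi user group.

1.715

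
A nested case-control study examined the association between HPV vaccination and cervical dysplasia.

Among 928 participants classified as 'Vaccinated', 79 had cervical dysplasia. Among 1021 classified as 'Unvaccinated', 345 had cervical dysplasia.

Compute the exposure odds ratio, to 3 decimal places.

0.182

From the description: a = 79, b = 849, c = 345, d = 676.
OR = (a·d)/(b·c) = (79 × 676) / (849 × 345) = 53404 / 292905 = 0.18233
Exposure is associated with lower odds of cervical dysplasia (OR = 0.18 < 1).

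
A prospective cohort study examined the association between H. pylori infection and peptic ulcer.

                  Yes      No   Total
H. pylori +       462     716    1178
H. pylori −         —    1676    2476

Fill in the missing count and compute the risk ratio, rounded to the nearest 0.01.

1.21

The missing cell is in the unexposed row: 2476 − 1676 = 800.
So a = 462, b = 716, c = 800, d = 1676.
RR = [a/(a+b)] / [c/(c+d)] = (462/1178) / (800/2476) = 0.39219/0.32310 = 1.21383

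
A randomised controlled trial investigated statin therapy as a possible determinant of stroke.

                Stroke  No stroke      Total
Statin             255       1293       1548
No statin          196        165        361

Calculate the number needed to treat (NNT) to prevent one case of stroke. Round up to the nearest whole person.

Risk in treated group = 255/1548 = 0.16473; risk in control = 196/361 = 0.54294.
Absolute risk reduction = 0.54294 − 0.16473 = 0.37821
NNT = 1 / ARR = 1 / 0.37821 = 2.644 → round up → 3

3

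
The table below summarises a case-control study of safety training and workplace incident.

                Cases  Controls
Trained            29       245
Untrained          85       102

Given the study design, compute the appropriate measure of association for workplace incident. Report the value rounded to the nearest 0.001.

0.142

Cells: a = 29, b = 245, c = 85, d = 102.
This is a case-control study: participants were sampled on outcome status, so risks in the source population cannot be estimated directly — relative risk is not valid here. The odds ratio is the appropriate measure.
OR = (a·d)/(b·c) = (29 × 102) / (245 × 85) = 2958 / 20825 = 0.14204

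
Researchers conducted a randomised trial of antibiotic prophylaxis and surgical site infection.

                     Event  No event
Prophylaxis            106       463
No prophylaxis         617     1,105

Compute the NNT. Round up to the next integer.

Risk in treated group = 106/569 = 0.18629; risk in control = 617/1722 = 0.35830.
Absolute risk reduction = 0.35830 − 0.18629 = 0.17201
NNT = 1 / ARR = 1 / 0.17201 = 5.814 → round up → 6

6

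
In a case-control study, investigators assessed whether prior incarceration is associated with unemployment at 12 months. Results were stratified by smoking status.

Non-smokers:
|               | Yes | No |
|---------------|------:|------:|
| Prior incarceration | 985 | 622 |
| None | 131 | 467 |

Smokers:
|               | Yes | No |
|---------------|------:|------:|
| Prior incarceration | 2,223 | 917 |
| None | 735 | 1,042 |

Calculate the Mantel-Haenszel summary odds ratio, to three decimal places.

OR_MH = Σ(aᵢdᵢ/nᵢ) / Σ(bᵢcᵢ/nᵢ), where nᵢ is the stratum total.
Stratum 1 (Non-smokers): n = 2205; a·d/n = 985·467/2205 = 208.6145; b·c/n = 622·131/2205 = 36.9533
Stratum 2 (Smokers): n = 4917; a·d/n = 2223·1042/4917 = 471.0933; b·c/n = 917·735/4917 = 137.0744
OR_MH = (208.6145 + 471.0933) / (36.9533 + 137.0744) = 679.7079 / 174.0277 = 3.90574

3.906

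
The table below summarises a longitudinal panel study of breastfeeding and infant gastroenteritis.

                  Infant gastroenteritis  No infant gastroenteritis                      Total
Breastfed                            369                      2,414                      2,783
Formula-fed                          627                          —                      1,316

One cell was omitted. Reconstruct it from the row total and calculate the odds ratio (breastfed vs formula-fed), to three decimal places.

0.168

The missing cell is in the unexposed row: 1316 − 627 = 689.
So a = 369, b = 2414, c = 627, d = 689.
OR = (a·d)/(b·c) = (369 × 689) / (2414 × 627) = 254241 / 1513578 = 0.16797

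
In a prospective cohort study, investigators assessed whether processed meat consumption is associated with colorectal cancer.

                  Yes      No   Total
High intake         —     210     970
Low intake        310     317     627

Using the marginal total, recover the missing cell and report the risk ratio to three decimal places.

The missing cell is in the exposed row: 970 − 210 = 760.
So a = 760, b = 210, c = 310, d = 317.
RR = [a/(a+b)] / [c/(c+d)] = (760/970) / (310/627) = 0.78351/0.49442 = 1.58470

1.585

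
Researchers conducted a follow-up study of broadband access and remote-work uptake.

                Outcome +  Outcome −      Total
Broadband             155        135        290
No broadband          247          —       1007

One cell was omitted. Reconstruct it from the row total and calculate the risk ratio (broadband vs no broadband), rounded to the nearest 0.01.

2.18

The missing cell is in the unexposed row: 1007 − 247 = 760.
So a = 155, b = 135, c = 247, d = 760.
RR = [a/(a+b)] / [c/(c+d)] = (155/290) / (247/1007) = 0.53448/0.24528 = 2.17905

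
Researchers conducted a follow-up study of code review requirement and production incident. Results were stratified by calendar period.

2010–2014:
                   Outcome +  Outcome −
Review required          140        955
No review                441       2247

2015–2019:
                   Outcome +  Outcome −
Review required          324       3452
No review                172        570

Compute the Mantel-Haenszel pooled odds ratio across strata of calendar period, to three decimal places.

OR_MH = Σ(aᵢdᵢ/nᵢ) / Σ(bᵢcᵢ/nᵢ), where nᵢ is the stratum total.
Stratum 1 (2010–2014): n = 3783; a·d/n = 140·2247/3783 = 83.1562; b·c/n = 955·441/3783 = 111.3283
Stratum 2 (2015–2019): n = 4518; a·d/n = 324·570/4518 = 40.8765; b·c/n = 3452·172/4518 = 131.4174
OR_MH = (83.1562 + 40.8765) / (111.3283 + 131.4174) = 124.0327 / 242.7458 = 0.51096

0.511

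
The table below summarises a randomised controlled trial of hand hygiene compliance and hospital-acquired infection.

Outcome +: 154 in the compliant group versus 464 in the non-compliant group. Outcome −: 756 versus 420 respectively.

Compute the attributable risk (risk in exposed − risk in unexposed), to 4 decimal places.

From the description: a = 154, b = 756, c = 464, d = 420.
Risk in exposed = 154/910 = 0.169231; risk in unexposed = 464/884 = 0.524887.
Risk difference = 0.169231 − 0.524887 = -0.355656

-0.3557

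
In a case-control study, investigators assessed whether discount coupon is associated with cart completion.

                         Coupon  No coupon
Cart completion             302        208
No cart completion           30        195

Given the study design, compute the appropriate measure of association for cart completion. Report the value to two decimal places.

9.44

Reading the table with exposure as columns: a = 302 (Coupon, case), b = 30 (Coupon, non-case), c = 208 (No coupon, case), d = 195.
This is a case-control study: participants were sampled on outcome status, so risks in the source population cannot be estimated directly — relative risk is not valid here. The odds ratio is the appropriate measure.
OR = (a·d)/(b·c) = (302 × 195) / (30 × 208) = 58890 / 6240 = 9.43750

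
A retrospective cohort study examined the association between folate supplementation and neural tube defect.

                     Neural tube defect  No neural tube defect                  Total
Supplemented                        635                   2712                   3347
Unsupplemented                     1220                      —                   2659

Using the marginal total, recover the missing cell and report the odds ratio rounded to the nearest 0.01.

The missing cell is in the unexposed row: 2659 − 1220 = 1439.
So a = 635, b = 2712, c = 1220, d = 1439.
OR = (a·d)/(b·c) = (635 × 1439) / (2712 × 1220) = 913765 / 3308640 = 0.27618

0.28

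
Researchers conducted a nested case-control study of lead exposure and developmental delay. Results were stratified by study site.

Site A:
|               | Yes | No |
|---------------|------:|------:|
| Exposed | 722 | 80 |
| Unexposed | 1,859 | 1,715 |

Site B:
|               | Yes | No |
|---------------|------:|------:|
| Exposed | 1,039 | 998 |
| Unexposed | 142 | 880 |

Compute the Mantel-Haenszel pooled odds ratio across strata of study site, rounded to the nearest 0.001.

OR_MH = Σ(aᵢdᵢ/nᵢ) / Σ(bᵢcᵢ/nᵢ), where nᵢ is the stratum total.
Stratum 1 (Site A): n = 4376; a·d/n = 722·1715/4376 = 282.9593; b·c/n = 80·1859/4376 = 33.9854
Stratum 2 (Site B): n = 3059; a·d/n = 1039·880/3059 = 298.8951; b·c/n = 998·142/3059 = 46.3276
OR_MH = (282.9593 + 298.8951) / (33.9854 + 46.3276) = 581.8544 / 80.3129 = 7.24484

7.245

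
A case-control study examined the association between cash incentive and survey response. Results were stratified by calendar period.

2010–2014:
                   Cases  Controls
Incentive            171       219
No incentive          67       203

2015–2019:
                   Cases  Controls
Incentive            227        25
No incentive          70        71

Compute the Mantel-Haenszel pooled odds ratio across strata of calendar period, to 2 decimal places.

3.51

OR_MH = Σ(aᵢdᵢ/nᵢ) / Σ(bᵢcᵢ/nᵢ), where nᵢ is the stratum total.
Stratum 1 (2010–2014): n = 660; a·d/n = 171·203/660 = 52.5955; b·c/n = 219·67/660 = 22.2318
Stratum 2 (2015–2019): n = 393; a·d/n = 227·71/393 = 41.0102; b·c/n = 25·70/393 = 4.4529
OR_MH = (52.5955 + 41.0102) / (22.2318 + 4.4529) = 93.6056 / 26.6847 = 3.50783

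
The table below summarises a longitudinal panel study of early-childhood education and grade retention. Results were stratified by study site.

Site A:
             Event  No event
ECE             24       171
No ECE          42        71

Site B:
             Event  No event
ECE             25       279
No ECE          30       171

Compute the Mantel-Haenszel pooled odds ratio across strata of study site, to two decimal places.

OR_MH = Σ(aᵢdᵢ/nᵢ) / Σ(bᵢcᵢ/nᵢ), where nᵢ is the stratum total.
Stratum 1 (Site A): n = 308; a·d/n = 24·71/308 = 5.5325; b·c/n = 171·42/308 = 23.3182
Stratum 2 (Site B): n = 505; a·d/n = 25·171/505 = 8.4653; b·c/n = 279·30/505 = 16.5743
OR_MH = (5.5325 + 8.4653) / (23.3182 + 16.5743) = 13.9978 / 39.8924 = 0.35089

0.35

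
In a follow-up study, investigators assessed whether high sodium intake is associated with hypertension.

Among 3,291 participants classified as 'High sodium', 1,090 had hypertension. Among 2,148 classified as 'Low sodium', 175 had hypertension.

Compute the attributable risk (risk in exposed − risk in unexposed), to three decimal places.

0.250

From the description: a = 1090, b = 2201, c = 175, d = 1973.
Risk in exposed = 1090/3291 = 0.331206; risk in unexposed = 175/2148 = 0.081471.
Risk difference = 0.331206 − 0.081471 = 0.249735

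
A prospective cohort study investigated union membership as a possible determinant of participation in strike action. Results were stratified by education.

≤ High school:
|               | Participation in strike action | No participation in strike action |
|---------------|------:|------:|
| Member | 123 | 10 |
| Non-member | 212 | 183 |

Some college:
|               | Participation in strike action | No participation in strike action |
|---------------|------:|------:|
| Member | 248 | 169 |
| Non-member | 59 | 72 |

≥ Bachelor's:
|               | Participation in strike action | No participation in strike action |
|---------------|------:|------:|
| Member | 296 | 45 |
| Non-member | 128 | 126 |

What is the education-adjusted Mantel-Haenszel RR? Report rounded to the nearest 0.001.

1.618

RR_MH = Σ(aᵢ·n₀ᵢ/nᵢ) / Σ(cᵢ·n₁ᵢ/nᵢ), with n₁ᵢ = aᵢ+bᵢ (exposed), n₀ᵢ = cᵢ+dᵢ (unexposed), nᵢ = n₁ᵢ+n₀ᵢ.
Stratum 1 (≤ High school): n₁ = 133, n₀ = 395, n = 528; a·n₀/n = 123·395/528 = 92.0170; c·n₁/n = 212·133/528 = 53.4015
Stratum 2 (Some college): n₁ = 417, n₀ = 131, n = 548; a·n₀/n = 248·131/548 = 59.2847; c·n₁/n = 59·417/548 = 44.8960
Stratum 3 (≥ Bachelor's): n₁ = 341, n₀ = 254, n = 595; a·n₀/n = 296·254/595 = 126.3597; c·n₁/n = 128·341/595 = 73.3580
RR_MH = (92.0170 + 59.2847 + 126.3597) / (53.4015 + 44.8960 + 73.3580) = 277.6614 / 171.6555 = 1.61755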